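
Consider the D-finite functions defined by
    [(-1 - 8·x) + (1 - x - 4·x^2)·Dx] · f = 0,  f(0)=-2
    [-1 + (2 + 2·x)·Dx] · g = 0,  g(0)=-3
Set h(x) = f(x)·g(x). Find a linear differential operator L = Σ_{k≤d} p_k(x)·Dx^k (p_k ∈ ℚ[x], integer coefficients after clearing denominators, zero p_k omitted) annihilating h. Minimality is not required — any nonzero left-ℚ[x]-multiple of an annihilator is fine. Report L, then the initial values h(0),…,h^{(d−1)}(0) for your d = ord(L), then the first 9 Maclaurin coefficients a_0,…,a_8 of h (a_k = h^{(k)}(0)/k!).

f: a_k = -2, -2, -10, -18, -58, -130, -362, -882, -2330, …
g: a_k = -3, -3/2, 3/8, -3/16, 15/128, -21/256, 63/1024, -99/2048, 1287/32768, …
Sym-product of L_f,L_g gives L₀ (≤ ord 1).
L = (3 + 17·x + 12·x^2) + (-2 + 10·x^2 + 8·x^3)·Dx  (order 1).
h: a_k = 6, 9, 129/4, 549/8, 12633/64, 60423/128, 645885/512, 3225405/1024, 134278473/16384, …
ICs: h(0) = 6.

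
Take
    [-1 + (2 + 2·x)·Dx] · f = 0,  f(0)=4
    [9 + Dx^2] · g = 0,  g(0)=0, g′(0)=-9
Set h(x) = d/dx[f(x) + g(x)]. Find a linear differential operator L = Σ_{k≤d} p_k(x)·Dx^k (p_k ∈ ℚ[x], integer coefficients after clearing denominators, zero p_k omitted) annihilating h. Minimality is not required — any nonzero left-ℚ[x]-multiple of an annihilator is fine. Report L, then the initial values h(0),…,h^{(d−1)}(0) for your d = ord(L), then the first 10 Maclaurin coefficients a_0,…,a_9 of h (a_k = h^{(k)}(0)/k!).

L = (-153 - 216·x - 108·x^2) + (-234 - 666·x - 648·x^2 - 216·x^3)·Dx + (-17 - 24·x - 12·x^2)·Dx^2 + (-26 - 74·x - 72·x^2 - 24·x^3)·Dx^3  (order 3).
h: a_k = -7, -1, 165/4, -5/8, -1909/64, -63/128, 24483/2560, -429/1024, -614583/573440, -12155/32768, …
ICs: h(0) = -7, h′(0) = -1, h′′(0) = 165/2.

f: a_k = 4, 2, -1/2, 1/4, -5/32, 7/64, -21/256, 33/512, -429/8192, 715/16384, …
g: a_k = 0, -9, 0, 27/2, 0, -243/40, 0, 729/560, 0, -729/4480, …
L₀ := lclm(L_f,L_g); ord L₀ ≤ 1+2.
h=h₀': d/dx-closure on L₀ ⇒ L.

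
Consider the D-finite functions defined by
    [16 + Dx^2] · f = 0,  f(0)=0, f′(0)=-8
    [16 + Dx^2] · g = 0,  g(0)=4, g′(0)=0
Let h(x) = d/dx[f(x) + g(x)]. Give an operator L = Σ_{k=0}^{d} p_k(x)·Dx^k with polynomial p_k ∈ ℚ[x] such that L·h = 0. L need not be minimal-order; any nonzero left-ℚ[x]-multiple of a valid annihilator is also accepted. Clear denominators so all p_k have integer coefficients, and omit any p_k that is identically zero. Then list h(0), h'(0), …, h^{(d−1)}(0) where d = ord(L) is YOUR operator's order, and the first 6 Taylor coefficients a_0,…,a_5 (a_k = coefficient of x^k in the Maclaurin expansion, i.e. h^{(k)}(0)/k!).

f: a_k = 0, -8, 0, 64/3, 0, -256/15, …
g: a_k = 4, 0, -32, 0, 128/3, 0, …
L₀ := lclm(L_f,L_g); ord L₀ ≤ 2+2.
h₀' ⇒ L via d/dx closure of L₀.
L = 16 + Dx^2  (order 2).
h: a_k = -8, -64, 64, 512/3, -256/3, -2048/15, …
ICs: h(0) = -8, h′(0) = -64.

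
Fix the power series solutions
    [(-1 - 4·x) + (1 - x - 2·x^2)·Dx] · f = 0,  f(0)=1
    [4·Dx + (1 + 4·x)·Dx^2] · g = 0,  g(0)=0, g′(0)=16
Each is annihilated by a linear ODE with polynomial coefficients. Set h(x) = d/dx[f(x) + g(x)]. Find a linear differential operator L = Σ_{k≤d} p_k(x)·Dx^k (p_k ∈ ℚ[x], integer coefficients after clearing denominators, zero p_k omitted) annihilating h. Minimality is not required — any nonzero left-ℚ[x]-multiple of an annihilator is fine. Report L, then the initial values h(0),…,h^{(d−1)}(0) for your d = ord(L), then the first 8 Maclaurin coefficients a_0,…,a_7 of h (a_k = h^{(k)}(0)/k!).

L = (156 + 624·x + 1440·x^2 + 768·x^3 + 768·x^4) + (-1 + 160·x + 1064·x^2 + 1952·x^3 + 1600·x^4 + 1280·x^5)·Dx + (-5 - 39·x - 66·x^2 + 80·x^3 + 240·x^4 + 384·x^5 + 256·x^6)·Dx^2  (order 2).
h: a_k = 17, -58, 271, -980, 4201, -16126, 66131, -260776, …
ICs: h(0) = 17, h′(0) = -58.

f: a_k = 1, 1, 3, 5, 11, 21, 43, 85, …
g: a_k = 0, 16, -32, 256/3, -256, 4096/5, -8192/3, 65536/7, …
L₀ := lclm(L_f,L_g); ord L₀ ≤ 1+2.
h₀' ⇒ L via d/dx closure of L₀.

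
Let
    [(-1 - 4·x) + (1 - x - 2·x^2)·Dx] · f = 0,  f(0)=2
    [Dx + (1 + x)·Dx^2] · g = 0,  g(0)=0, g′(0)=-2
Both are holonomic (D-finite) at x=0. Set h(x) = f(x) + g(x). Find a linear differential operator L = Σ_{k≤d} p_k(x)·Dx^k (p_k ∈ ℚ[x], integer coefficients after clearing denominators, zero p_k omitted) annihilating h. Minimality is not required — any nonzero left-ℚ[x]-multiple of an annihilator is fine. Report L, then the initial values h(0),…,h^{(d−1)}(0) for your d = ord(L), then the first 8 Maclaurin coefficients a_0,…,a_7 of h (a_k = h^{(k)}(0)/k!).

L = (42 + 144·x + 144·x^2 + 96·x^3)·Dx + (28 + 172·x + 312·x^2 + 328·x^3 + 160·x^4)·Dx^2 + (-7 - 14·x + 5·x^2 + 56·x^3 + 76·x^4 + 32·x^5)·Dx^3  (order 3).
h: a_k = 2, 0, 7, 28/3, 45/2, 208/5, 259/3, 1188/7, …
ICs: h(0) = 2, h′(0) = 0, h′′(0) = 14.

f: a_k = 2, 2, 6, 10, 22, 42, 86, 170, …
g: a_k = 0, -2, 1, -2/3, 1/2, -2/5, 1/3, -2/7, …
h₀=f+g: left-lcm gives L₀, ord ≤ 3.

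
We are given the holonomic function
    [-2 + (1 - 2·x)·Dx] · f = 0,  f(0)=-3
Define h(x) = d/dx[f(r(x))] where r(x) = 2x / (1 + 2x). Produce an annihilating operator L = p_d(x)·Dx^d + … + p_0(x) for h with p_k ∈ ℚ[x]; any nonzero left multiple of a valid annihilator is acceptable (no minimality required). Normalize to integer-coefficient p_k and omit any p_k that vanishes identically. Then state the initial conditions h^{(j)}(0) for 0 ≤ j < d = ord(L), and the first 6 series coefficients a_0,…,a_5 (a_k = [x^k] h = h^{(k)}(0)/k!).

L = 4 + (-1 + 2·x)·Dx  (order 1).
h: a_k = -12, -48, -144, -384, -960, -2304, …
ICs: h(0) = -12.

f: a_k = -3, -6, -12, -24, -48, -96, …
Change of var in L_f (x↦r) gives L₀.
h₀' ⇒ L via d/dx closure of L₀.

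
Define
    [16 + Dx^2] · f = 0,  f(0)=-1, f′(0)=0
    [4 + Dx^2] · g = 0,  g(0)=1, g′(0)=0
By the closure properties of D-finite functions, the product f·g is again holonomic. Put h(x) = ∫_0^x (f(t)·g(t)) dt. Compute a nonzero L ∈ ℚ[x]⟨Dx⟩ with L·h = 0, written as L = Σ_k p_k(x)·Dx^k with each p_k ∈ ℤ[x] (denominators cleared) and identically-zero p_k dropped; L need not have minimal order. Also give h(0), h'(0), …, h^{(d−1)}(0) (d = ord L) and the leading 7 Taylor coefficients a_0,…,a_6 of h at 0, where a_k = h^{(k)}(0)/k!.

f: a_k = -1, 0, 8, 0, -32/3, 0, 256/45, …
g: a_k = 1, 0, -2, 0, 2/3, 0, -4/45, …
Product ⇒ symmetric product L₀, ord ≤ 4.
h=∫h₀ ⇒ L = L₀·Dx.
L = 144·Dx + 40·Dx^3 + Dx^5  (order 5).
h: a_k = 0, -1, 0, 10/3, 0, -82/15, 0, …
ICs: h(0) = 0, h′(0) = -1, h′′(0) = 0, h′′′(0) = 20, h′′′′(0) = 0.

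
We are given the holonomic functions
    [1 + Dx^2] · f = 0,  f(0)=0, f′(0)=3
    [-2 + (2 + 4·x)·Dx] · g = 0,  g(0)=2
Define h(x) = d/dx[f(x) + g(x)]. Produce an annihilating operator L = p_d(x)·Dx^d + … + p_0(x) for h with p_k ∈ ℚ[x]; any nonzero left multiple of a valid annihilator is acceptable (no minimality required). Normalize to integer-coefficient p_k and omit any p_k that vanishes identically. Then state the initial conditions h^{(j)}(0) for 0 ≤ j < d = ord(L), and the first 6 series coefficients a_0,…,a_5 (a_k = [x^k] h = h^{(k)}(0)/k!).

f: a_k = 0, 3, 0, -1/2, 0, 1/40, …
g: a_k = 2, 2, -1, 1, -5/4, 7/4, …
L₀ := lclm(L_f,L_g); ord L₀ ≤ 2+1.
h=h₀': d/dx-closure on L₀ ⇒ L.
L = (-4 - x - x^2) + (-1 - 3·x - 3·x^2 - 2·x^3)·Dx + (-4 - x - x^2)·Dx^2 + (-1 - 3·x - 3·x^2 - 2·x^3)·Dx^3  (order 3).
h: a_k = 5, -2, 3/2, -5, 71/8, -63/4, …
ICs: h(0) = 5, h′(0) = -2, h′′(0) = 3.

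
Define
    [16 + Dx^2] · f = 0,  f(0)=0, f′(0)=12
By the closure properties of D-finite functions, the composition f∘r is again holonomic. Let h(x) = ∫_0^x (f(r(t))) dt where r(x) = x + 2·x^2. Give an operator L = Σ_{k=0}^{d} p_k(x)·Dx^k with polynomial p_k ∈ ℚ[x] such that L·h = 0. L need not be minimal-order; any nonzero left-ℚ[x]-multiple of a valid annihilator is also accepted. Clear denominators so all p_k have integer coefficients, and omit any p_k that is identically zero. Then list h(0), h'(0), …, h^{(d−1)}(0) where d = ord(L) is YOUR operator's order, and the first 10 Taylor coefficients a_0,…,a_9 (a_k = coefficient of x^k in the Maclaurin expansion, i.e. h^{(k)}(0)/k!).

L = (16 + 192·x + 768·x^2 + 1024·x^3)·Dx - 4·Dx^2 + (1 + 4·x)·Dx^3  (order 3).
h: a_k = 0, 0, 6, 8, -8, -192/5, -896/15, 0, 13312/105, 28672/135, …
ICs: h(0) = 0, h′(0) = 0, h′′(0) = 12.

f: a_k = 0, 12, 0, -32, 0, 128/5, 0, -1024/105, 0, 2048/945, …
h₀=f(r): pull back L_f along r ⇒ L₀.
∫: right-multiply L₀ by Dx.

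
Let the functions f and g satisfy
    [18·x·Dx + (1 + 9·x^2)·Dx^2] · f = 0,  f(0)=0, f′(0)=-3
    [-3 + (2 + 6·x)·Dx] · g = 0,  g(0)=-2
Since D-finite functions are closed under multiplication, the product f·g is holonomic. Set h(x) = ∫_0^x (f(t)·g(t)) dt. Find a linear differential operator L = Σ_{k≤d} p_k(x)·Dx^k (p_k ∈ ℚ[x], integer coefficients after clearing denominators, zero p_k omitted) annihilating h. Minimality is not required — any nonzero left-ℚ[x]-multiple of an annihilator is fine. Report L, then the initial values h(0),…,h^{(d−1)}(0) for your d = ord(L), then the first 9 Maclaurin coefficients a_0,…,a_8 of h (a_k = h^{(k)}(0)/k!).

f: a_k = 0, -3, 0, 9, 0, -243/5, 0, 2187/7, 0, …
g: a_k = -2, -3, 9/4, -27/8, 405/64, -1701/128, 15309/512, -72171/1024, 2814669/16384, …
Sym-product of L_f,L_g gives L₀ (≤ ord 2).
h=∫₀ˣh₀: take L = L₀·Dx.
L = (27 - 108·x - 81·x^2)·Dx + (-12 + 36·x + 324·x^2 + 324·x^3)·Dx^2 + (4 + 24·x + 72·x^2 + 216·x^3 + 324·x^4)·Dx^3  (order 3).
h: a_k = 0, 0, 3, 3, -99/16, -27/8, 10503/640, 99387/4480, -13743837/143360, …
ICs: h(0) = 0, h′(0) = 0, h′′(0) = 6.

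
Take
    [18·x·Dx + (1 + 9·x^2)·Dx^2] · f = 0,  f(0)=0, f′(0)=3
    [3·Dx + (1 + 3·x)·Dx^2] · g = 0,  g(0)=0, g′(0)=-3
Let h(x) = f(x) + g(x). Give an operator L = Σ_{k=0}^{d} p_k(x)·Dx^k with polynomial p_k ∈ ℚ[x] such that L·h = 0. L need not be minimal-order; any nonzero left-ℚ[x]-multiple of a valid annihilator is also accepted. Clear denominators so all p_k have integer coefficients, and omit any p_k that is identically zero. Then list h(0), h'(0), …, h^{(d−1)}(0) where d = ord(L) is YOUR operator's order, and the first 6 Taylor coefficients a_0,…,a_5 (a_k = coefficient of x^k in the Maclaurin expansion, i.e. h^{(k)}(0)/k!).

L = (-18 - 162·x + 486·x^2 + 486·x^3)·Dx + (-12 - 36·x + 972·x^3 + 972·x^4)·Dx^2 + (-1 + 3·x + 18·x^2 + 54·x^3 + 243·x^4 + 243·x^5)·Dx^3  (order 3).
h: a_k = 0, 0, 9/2, -18, 81/4, 0, …
ICs: h(0) = 0, h′(0) = 0, h′′(0) = 9.

f: a_k = 0, 3, 0, -9, 0, 243/5, …
g: a_k = 0, -3, 9/2, -9, 81/4, -243/5, …
f+g: L₀ = lclm(L_f,L_g), ord ≤ 2+2.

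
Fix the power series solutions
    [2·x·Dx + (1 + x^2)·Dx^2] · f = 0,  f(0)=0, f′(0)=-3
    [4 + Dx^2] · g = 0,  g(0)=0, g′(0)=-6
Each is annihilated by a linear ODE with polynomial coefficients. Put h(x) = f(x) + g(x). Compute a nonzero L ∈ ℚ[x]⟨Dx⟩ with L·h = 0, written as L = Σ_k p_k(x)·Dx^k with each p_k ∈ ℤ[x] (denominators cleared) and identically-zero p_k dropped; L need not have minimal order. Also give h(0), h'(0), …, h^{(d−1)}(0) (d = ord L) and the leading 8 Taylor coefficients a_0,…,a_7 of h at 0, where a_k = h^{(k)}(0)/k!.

f: a_k = 0, -3, 0, 1, 0, -3/5, 0, 3/7, …
g: a_k = 0, -6, 0, 4, 0, -4/5, 0, 8/105, …
Weyl lclm of L_f,L_g ⇒ L₀ (ord ≤ 4).
L = (-32·x + 80·x^3 + 16·x^5)·Dx + (4 + 32·x^2 + 36·x^4 + 8·x^6)·Dx^2 + (-8·x + 20·x^3 + 4·x^5)·Dx^3 + (1 + 8·x^2 + 9·x^4 + 2·x^6)·Dx^4  (order 4).
h: a_k = 0, -9, 0, 5, 0, -7/5, 0, 53/105, …
ICs: h(0) = 0, h′(0) = -9, h′′(0) = 0, h′′′(0) = 30.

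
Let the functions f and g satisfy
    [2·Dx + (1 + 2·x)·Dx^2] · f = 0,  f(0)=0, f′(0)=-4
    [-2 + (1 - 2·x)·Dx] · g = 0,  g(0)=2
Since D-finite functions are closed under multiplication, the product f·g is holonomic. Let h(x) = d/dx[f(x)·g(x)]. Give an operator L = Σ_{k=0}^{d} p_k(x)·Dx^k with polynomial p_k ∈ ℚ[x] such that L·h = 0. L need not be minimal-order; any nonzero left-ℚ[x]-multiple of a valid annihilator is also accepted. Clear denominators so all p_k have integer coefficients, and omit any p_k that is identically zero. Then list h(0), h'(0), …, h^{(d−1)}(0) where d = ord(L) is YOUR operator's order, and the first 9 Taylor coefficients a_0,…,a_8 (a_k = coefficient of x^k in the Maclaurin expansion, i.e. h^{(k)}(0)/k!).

L = 16 + (2 + 20·x)·Dx + (-1 + 4·x^2)·Dx^2  (order 2).
h: a_k = -8, -16, -80, -448/3, -1504/3, -4736/5, -40832/15, -545792/105, -481024/35, …
ICs: h(0) = -8, h′(0) = -16.

f: a_k = 0, -4, 4, -16/3, 8, -64/5, 64/3, -256/7, 64, …
g: a_k = 2, 4, 8, 16, 32, 64, 128, 256, 512, …
L₀ := L_f ⊗_s L_g (sym. prod.), ord ≤ 2.
h₀' ⇒ L via d/dx closure of L₀.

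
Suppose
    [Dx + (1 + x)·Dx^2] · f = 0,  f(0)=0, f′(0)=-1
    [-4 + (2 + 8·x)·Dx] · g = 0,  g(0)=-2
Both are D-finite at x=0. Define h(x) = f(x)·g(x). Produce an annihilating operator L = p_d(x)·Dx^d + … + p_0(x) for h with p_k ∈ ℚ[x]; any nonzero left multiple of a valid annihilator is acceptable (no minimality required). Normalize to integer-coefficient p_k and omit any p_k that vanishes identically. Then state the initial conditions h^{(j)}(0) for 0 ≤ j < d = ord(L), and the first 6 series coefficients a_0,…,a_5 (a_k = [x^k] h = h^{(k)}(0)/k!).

f: a_k = 0, -1, 1/2, -1/3, 1/4, -1/5, …
g: a_k = -2, -4, 4, -8, 20, -56, …
Sym-product of L_f,L_g gives L₀ (≤ ord 2).
L = (10 + 4·x) + (-3 - 12·x)·Dx + (1 + 9·x + 24·x^2 + 16·x^3)·Dx^2  (order 2).
h: a_k = 0, 2, 3, -16/3, 65/6, -389/15, …
ICs: h(0) = 0, h′(0) = 2.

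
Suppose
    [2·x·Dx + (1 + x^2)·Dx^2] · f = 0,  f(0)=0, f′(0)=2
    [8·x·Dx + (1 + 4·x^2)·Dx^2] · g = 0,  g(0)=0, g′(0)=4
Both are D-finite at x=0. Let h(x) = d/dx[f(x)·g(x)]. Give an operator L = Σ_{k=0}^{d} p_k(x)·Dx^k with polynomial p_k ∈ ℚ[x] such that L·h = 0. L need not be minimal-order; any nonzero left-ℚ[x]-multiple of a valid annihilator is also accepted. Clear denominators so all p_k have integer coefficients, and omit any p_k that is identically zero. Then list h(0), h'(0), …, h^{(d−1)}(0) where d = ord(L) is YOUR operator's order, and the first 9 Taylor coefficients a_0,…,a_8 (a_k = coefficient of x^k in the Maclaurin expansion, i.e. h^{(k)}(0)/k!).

L = (-96·x - 800·x^3 - 1024·x^5 + 640·x^7 + 1536·x^9) + (-20 - 412·x^2 - 1440·x^4 - 896·x^6 + 2240·x^8 + 2304·x^10)·Dx + (-40·x - 280·x^3 - 480·x^5 + 272·x^7 + 1280·x^9 + 768·x^11)·Dx^2 + (-1 - 10·x^2 - 29·x^4 + 116·x^8 + 160·x^10 + 64·x^12)·Dx^3  (order 3).
h: a_k = 0, 16, 0, -160/3, 0, 2768/15, 0, -14272/21, 0, …
ICs: h(0) = 0, h′(0) = 16, h′′(0) = 0.

f: a_k = 0, 2, 0, -2/3, 0, 2/5, 0, -2/7, 0, …
g: a_k = 0, 4, 0, -16/3, 0, 64/5, 0, -256/7, 0, …
h₀=f·g: eliminate ⇒ L₀, order ≤ 2·2.
Derive L from L₀ (diff closure).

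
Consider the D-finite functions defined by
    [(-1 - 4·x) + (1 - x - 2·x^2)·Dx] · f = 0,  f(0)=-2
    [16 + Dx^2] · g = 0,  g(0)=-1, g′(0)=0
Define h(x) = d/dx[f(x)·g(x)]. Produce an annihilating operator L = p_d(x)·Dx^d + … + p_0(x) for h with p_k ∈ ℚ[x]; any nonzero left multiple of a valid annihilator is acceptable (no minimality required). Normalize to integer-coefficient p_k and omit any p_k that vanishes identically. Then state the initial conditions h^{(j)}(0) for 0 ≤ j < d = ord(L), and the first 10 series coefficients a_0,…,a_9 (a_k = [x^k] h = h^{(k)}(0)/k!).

L = (4 - 128·x - 192·x^2 + 256·x^3 + 256·x^4) + (-5 - 12·x + 48·x^2 + 64·x^3)·Dx + (3 - 7·x - 10·x^2 + 16·x^3 + 16·x^4)·Dx^2  (order 2).
h: a_k = 2, -20, -18, -56/3, -250/3, -3364/15, -22274/45, -358384/315, -89346/35, -16121164/2835, …
ICs: h(0) = 2, h′(0) = -20.

f: a_k = -2, -2, -6, -10, -22, -42, -86, -170, -342, -682, …
g: a_k = -1, 0, 8, 0, -32/3, 0, 256/45, 0, -512/315, 0, …
h₀=f·g: eliminate ⇒ L₀, order ≤ 1·2.
Differentiate: ansatz ord ≤ ord L₀ ⇒ L.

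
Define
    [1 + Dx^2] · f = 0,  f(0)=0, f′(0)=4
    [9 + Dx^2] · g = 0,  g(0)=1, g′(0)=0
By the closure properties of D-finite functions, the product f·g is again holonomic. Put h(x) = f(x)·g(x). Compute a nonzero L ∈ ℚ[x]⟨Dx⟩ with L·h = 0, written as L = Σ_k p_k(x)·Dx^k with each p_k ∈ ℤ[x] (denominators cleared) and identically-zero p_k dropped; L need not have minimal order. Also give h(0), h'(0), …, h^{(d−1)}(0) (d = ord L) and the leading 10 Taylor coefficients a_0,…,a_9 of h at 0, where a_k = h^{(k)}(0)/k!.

L = 64 + 20·Dx^2 + Dx^4  (order 4).
h: a_k = 0, 4, 0, -56/3, 0, 248/15, 0, -2032/315, 0, 584/405, …
ICs: h(0) = 0, h′(0) = 4, h′′(0) = 0, h′′′(0) = -112.

f: a_k = 0, 4, 0, -2/3, 0, 1/30, 0, -1/1260, 0, 1/90720, …
g: a_k = 1, 0, -9/2, 0, 27/8, 0, -81/80, 0, 729/4480, 0, …
Sym-product of L_f,L_g gives L₀ (≤ ord 4).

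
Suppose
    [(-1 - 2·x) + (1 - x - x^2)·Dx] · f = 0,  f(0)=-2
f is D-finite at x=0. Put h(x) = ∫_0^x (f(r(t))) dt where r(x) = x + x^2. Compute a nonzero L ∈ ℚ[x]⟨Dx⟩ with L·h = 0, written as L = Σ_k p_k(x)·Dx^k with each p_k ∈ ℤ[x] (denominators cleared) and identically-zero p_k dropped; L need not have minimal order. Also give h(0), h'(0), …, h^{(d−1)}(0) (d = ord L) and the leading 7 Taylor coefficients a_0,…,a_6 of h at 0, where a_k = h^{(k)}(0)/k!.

f: a_k = -2, -2, -4, -6, -10, -16, -26, …
h₀=f(r): pull back L_f along r ⇒ L₀.
h=∫₀ˣh₀: take L = L₀·Dx.
L = (1 + 4·x + 6·x^2 + 4·x^3)·Dx + (-1 + x + 2·x^2 + 2·x^3 + x^4)·Dx^2  (order 2).
h: a_k = 0, -2, -1, -2, -7/2, -32/5, -37/3, …
ICs: h(0) = 0, h′(0) = -2.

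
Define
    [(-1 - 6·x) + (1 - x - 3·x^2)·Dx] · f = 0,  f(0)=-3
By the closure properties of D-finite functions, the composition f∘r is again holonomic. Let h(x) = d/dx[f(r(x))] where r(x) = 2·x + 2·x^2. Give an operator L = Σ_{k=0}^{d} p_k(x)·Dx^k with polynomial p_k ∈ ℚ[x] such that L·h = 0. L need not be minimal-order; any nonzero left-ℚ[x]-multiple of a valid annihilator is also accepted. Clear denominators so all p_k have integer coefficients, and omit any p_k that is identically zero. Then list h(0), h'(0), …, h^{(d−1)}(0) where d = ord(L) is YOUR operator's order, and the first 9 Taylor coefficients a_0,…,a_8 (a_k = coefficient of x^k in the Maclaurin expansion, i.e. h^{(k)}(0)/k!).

L = (18 + 156·x + 804·x^2 + 2736·x^3 + 4968·x^4 + 4320·x^5 + 1440·x^6) + (-1 - 12·x + 6·x^2 + 268·x^3 + 900·x^4 + 1368·x^5 + 1008·x^6 + 288·x^7)·Dx  (order 1).
h: a_k = -6, -108, -792, -5856, -39960, -260784, -1659840, -10336896, -63386496, …
ICs: h(0) = -6.

f: a_k = -3, -3, -12, -21, -57, -120, -291, -651, -1524, …
f∘r: x↦r, Dx↦Dx/r' in L_f ⇒ L₀.
Differentiate: ansatz ord ≤ ord L₀ ⇒ L.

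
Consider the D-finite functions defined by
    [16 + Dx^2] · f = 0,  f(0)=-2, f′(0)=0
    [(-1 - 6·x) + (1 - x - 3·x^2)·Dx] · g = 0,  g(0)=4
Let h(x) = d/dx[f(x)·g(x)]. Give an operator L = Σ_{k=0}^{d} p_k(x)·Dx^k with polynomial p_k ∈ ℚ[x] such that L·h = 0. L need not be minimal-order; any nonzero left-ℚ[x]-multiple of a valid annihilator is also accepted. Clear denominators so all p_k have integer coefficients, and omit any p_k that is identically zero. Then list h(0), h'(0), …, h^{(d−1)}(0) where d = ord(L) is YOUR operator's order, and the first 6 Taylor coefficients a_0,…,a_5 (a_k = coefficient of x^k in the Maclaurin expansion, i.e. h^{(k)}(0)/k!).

L = (-26 - 256·x - 640·x^2 + 768·x^3 + 1152·x^4) + (-7 - 26·x + 144·x^2 + 288·x^3)·Dx + (5 - 13·x - 31·x^2 + 48·x^3 + 72·x^4)·Dx^2  (order 2).
h: a_k = -8, 64, 24, 224/3, 640/3, 12976/15, …
ICs: h(0) = -8, h′(0) = 64.

f: a_k = -2, 0, 16, 0, -64/3, 0, …
g: a_k = 4, 4, 16, 28, 76, 160, …
Sym-product of L_f,L_g gives L₀ (≤ ord 2).
h=h₀': d/dx-closure on L₀ ⇒ L.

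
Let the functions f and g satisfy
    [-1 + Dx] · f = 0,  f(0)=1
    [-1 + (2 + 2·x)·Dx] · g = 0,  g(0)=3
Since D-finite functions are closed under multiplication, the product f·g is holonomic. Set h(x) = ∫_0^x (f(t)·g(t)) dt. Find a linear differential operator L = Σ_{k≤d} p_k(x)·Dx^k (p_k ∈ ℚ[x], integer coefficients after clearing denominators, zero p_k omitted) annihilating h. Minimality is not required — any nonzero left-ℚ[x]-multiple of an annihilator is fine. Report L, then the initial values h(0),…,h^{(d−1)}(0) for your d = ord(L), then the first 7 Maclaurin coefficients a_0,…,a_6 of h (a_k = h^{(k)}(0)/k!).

L = (-3 - 2·x)·Dx + (2 + 2·x)·Dx^2  (order 2).
h: a_k = 0, 3, 9/4, 7/8, 17/64, 33/640, 107/7680, …
ICs: h(0) = 0, h′(0) = 3.

f: a_k = 1, 1, 1/2, 1/6, 1/24, 1/120, 1/720, …
g: a_k = 3, 3/2, -3/8, 3/16, -15/128, 21/256, -63/1024, …
Product ⇒ symmetric product L₀, ord ≤ 1.
Integrate: L := L₀·Dx.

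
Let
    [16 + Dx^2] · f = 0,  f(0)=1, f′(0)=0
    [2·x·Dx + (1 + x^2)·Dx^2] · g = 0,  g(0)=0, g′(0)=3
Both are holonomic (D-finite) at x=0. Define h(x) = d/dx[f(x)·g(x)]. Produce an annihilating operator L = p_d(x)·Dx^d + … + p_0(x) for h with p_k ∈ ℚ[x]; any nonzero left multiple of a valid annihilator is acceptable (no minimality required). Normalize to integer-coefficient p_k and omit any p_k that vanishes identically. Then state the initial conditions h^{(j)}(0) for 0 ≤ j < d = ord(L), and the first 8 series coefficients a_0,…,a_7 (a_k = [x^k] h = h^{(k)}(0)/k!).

f: a_k = 1, 0, -8, 0, 32/3, 0, -256/45, 0, …
g: a_k = 0, 3, 0, -1, 0, 3/5, 0, -3/7, …
Sym-product of L_f,L_g gives L₀ (≤ ord 4).
h=h₀': d/dx-closure on L₀ ⇒ L.
L = (32960 + 157056·x^2 + 319424·x^4 + 359424·x^6 + 242688·x^8 + 94208·x^10 + 16384·x^12) + (6752·x + 28736·x^3 + 49120·x^5 + 43520·x^7 + 20480·x^9 + 4096·x^11)·Dx + (3420 + 17320·x^2 + 37356·x^4 + 44272·x^6 + 30848·x^8 + 12032·x^10 + 2048·x^12)·Dx^2 + (422·x + 1796·x^3 + 3070·x^5 + 2720·x^7 + 1280·x^9 + 256·x^11)·Dx^3 + (85 + 469·x^2 + 1087·x^4 + 1363·x^6 + 980·x^8 + 384·x^10 + 64·x^12)·Dx^4  (order 4).
h: a_k = 3, 0, -75, 0, 203, 0, -3461/15, 0, …
ICs: h(0) = 3, h′(0) = 0, h′′(0) = -150, h′′′(0) = 0.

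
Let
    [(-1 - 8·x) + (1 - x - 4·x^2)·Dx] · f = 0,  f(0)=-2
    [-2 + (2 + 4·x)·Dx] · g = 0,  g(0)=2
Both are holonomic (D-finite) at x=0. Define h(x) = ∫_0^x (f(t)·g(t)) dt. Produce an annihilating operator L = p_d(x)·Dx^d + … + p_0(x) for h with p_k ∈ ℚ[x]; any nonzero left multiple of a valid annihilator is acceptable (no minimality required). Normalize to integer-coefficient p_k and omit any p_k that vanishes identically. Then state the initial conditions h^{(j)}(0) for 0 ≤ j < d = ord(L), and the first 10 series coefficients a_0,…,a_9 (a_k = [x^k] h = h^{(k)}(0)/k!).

f: a_k = -2, -2, -10, -18, -58, -130, -362, -882, -2330, -5858, …
g: a_k = 2, 2, -1, 1, -5/4, 7/4, -21/8, 33/8, -429/64, 715/64, …
L₀ := L_f ⊗_s L_g (sym. prod.), ord ≤ 1.
Integrate: L := L₀·Dx.
L = (2 + 9·x + 12·x^2)·Dx + (-1 - x + 6·x^2 + 8·x^3)·Dx^2  (order 2).
h: a_k = 0, -4, -4, -22/3, -14, -283/10, -123/2, -3719/28, -1207/4, -195827/288, …
ICs: h(0) = 0, h′(0) = -4.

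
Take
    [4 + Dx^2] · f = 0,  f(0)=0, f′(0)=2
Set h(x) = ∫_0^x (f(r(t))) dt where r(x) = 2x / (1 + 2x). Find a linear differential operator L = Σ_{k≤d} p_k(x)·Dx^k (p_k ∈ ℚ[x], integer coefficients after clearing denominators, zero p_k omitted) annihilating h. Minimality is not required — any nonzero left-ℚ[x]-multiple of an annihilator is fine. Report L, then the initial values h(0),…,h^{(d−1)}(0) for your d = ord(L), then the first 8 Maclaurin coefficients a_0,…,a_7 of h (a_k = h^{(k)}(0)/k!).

L = 16·Dx + (4 + 24·x + 48·x^2 + 32·x^3)·Dx^2 + (1 + 8·x + 24·x^2 + 32·x^3 + 16·x^4)·Dx^3  (order 3).
h: a_k = 0, 0, 2, -8/3, 4/3, 32/5, -1376/45, 640/7, …
ICs: h(0) = 0, h′(0) = 0, h′′(0) = 4.

f: a_k = 0, 2, 0, -4/3, 0, 4/15, 0, -8/315, …
Change of var in L_f (x↦r) gives L₀.
Integrate: L := L₀·Dx.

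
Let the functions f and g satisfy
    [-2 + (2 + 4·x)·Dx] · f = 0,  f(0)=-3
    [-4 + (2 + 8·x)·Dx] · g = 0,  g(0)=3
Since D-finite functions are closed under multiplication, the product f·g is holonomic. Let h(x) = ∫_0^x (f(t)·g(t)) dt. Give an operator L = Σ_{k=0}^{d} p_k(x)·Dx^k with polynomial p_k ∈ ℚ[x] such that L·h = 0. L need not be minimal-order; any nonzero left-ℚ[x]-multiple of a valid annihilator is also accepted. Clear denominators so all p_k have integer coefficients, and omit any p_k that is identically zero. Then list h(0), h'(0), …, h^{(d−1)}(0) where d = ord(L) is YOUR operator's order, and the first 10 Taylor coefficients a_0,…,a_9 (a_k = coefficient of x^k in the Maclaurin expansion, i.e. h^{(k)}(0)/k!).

f: a_k = -3, -3, 3/2, -3/2, 15/8, -21/8, 63/16, -99/16, 1287/128, -2145/128, …
g: a_k = 3, 6, -6, 12, -30, 84, -252, 792, -2574, 8580, …
h₀=f·g: eliminate ⇒ L₀, order ≤ 1·1.
h=∫₀ˣh₀: take L = L₀·Dx.
L = (-3 - 8·x)·Dx + (1 + 6·x + 8·x^2)·Dx^2  (order 2).
h: a_k = 0, -9, -27/2, 3/2, -27/8, 333/40, -351/16, 6813/112, -22491/128, 67181/128, …
ICs: h(0) = 0, h′(0) = -9.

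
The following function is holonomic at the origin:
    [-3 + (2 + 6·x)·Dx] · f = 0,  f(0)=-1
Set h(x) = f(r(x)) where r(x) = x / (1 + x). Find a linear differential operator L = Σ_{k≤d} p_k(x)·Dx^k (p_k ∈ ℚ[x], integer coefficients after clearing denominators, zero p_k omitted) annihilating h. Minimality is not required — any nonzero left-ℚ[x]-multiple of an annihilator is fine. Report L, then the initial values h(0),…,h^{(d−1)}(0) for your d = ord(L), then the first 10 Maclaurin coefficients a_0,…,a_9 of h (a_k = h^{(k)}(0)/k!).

f: a_k = -1, -3/2, 9/8, -27/16, 405/128, -1701/256, 15309/1024, -72171/2048, 2814669/32768, -14073345/65536, …
f∘r: x↦r, Dx↦Dx/r' in L_f ⇒ L₀.
L = -3 + (2 + 10·x + 8·x^2)·Dx  (order 1).
h: a_k = -1, -3/2, 21/8, -87/16, 1677/128, -9069/256, 106305/1024, -658335/2048, 33903165/32768, -224519505/65536, …
ICs: h(0) = -1.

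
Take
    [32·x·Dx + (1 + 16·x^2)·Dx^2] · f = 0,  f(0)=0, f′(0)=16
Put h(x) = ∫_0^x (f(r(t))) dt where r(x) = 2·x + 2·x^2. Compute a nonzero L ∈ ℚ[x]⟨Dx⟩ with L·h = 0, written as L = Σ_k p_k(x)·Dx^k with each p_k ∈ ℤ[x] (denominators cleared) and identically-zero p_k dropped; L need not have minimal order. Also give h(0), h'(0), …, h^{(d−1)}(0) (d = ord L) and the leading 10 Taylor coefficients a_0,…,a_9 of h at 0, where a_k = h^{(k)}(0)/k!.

f: a_k = 0, 16, 0, -256/3, 0, 4096/5, 0, -65536/7, 0, 1048576/9, …
h₀=f(r): pull back L_f along r ⇒ L₀.
h=∫₀ˣh₀: take L = L₀·Dx.
L = (-2 + 128·x + 512·x^2 + 768·x^3 + 384·x^4)·Dx^2 + (1 + 2·x + 64·x^2 + 256·x^3 + 320·x^4 + 128·x^5)·Dx^3  (order 3).
h: a_k = 0, 0, 16, 32/3, -512/3, -2048/5, 60416/15, 391168/21, -819200/7, -8126464/9, …
ICs: h(0) = 0, h′(0) = 0, h′′(0) = 32.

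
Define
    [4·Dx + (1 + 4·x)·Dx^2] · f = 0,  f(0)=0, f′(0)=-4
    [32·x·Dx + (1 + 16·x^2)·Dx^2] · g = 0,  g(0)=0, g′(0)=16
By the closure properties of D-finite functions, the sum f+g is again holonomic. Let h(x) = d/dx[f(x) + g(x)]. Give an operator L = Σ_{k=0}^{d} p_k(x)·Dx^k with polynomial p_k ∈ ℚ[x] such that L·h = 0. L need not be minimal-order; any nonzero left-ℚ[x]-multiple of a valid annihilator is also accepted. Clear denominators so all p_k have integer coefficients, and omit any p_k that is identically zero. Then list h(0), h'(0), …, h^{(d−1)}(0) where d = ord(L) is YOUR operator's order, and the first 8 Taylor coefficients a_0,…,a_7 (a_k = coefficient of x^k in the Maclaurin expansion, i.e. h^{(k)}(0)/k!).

f: a_k = 0, -4, 8, -64/3, 64, -1024/5, 2048/3, -16384/7, …
g: a_k = 0, 16, 0, -256/3, 0, 4096/5, 0, -65536/7, …
h₀=f+g: left-lcm gives L₀, ord ≤ 4.
Derive L from L₀ (diff closure).
L = (-32 - 384·x + 1536·x^2 + 2048·x^3) + (-16 - 64·x + 3072·x^3 + 4096·x^4)·Dx + (-1 + 4·x + 32·x^2 + 128·x^3 + 768·x^4 + 1024·x^5)·Dx^2  (order 2).
h: a_k = 12, 16, -320, 256, 3072, 4096, -81920, 65536, …
ICs: h(0) = 12, h′(0) = 16.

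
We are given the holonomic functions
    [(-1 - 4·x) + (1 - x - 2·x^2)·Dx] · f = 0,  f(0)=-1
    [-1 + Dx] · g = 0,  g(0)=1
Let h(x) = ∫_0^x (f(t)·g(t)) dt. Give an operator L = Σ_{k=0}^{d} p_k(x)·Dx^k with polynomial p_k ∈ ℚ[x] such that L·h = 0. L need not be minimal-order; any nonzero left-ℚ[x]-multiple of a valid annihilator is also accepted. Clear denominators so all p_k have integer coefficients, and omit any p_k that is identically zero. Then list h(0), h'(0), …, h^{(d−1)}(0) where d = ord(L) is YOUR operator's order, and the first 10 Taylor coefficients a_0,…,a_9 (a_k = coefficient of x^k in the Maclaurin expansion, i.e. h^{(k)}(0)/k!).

L = (2 + 3·x - 2·x^2)·Dx + (-1 + x + 2·x^2)·Dx^2  (order 2).
h: a_k = 0, -1, -1, -3/2, -13/6, -85/24, -701/120, -50737/5040, -44279/2520, -3783419/120960, …
ICs: h(0) = 0, h′(0) = -1.

f: a_k = -1, -1, -3, -5, -11, -21, -43, -85, -171, -341, …
g: a_k = 1, 1, 1/2, 1/6, 1/24, 1/120, 1/720, 1/5040, 1/40320, 1/362880, …
h₀=f·g: eliminate ⇒ L₀, order ≤ 1·1.
h=∫h₀ ⇒ L = L₀·Dx.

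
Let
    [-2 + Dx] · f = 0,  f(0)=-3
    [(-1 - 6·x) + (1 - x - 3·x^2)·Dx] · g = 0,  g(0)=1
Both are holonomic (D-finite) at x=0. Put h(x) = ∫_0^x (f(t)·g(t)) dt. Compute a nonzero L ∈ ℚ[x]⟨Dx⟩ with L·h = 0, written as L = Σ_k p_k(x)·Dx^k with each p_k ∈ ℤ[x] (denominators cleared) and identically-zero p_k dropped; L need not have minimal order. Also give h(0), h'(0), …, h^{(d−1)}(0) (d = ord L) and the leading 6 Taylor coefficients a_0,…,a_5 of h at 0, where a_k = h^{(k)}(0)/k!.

L = (3 + 4·x - 6·x^2)·Dx + (-1 + x + 3·x^2)·Dx^2  (order 2).
h: a_k = 0, -3, -9/2, -8, -55/4, -129/5, …
ICs: h(0) = 0, h′(0) = -3.

f: a_k = -3, -6, -6, -4, -2, -4/5, …
g: a_k = 1, 1, 4, 7, 19, 40, …
f·g: L₀ = L_f ⊗_s L_g, ord ≤ 1·1.
∫: right-multiply L₀ by Dx.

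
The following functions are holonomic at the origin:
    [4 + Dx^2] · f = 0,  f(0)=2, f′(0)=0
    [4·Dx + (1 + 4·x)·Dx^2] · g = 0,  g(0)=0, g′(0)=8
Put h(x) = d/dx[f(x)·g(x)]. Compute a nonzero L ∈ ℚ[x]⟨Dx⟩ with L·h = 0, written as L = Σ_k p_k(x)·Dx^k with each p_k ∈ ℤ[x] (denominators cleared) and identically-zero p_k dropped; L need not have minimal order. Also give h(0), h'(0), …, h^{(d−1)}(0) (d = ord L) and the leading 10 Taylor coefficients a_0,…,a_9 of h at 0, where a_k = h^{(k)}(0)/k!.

L = (-832 - 992·x - 5568·x^2 - 12288·x^3 - 2048·x^4 + 24576·x^5 + 16384·x^6) + (-264 - 1568·x - 2560·x^2 + 10240·x^4 + 8192·x^5)·Dx + (-220 - 368·x - 1760·x^2 - 3072·x^3 + 2048·x^4 + 12288·x^5 + 8192·x^6)·Dx^2 + (-66 - 392·x - 640·x^2 + 2560·x^4 + 2048·x^5)·Dx^3 + (-3 - 30·x - 92·x^2 + 640·x^4 + 1536·x^5 + 1024·x^6)·Dx^4  (order 4).
h: a_k = 16, -64, 160, -768, 3296, -13440, 816832/15, -9890816/45, 92914784/105, -224086144/63, …
ICs: h(0) = 16, h′(0) = -64, h′′(0) = 320, h′′′(0) = -4608.

f: a_k = 2, 0, -4, 0, 4/3, 0, -8/45, 0, 4/315, 0, …
g: a_k = 0, 8, -16, 128/3, -128, 2048/5, -4096/3, 32768/7, -16384, 524288/9, …
Product ⇒ symmetric product L₀, ord ≤ 4.
Derive L from L₀ (diff closure).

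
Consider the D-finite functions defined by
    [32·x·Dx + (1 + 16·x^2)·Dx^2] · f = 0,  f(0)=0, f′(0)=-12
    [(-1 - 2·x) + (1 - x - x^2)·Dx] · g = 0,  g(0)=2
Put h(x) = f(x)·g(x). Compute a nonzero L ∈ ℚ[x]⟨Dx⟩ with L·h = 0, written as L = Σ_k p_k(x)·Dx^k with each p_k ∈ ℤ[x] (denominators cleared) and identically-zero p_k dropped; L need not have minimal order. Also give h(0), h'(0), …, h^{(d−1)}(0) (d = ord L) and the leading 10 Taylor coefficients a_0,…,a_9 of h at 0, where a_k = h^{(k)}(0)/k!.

L = (2 + 32·x + 96·x^2) + (2 - 28·x + 64·x^2 + 96·x^3)·Dx + (-1 + x - 15·x^2 + 16·x^3 + 16·x^4)·Dx^2  (order 2).
h: a_k = 0, -24, -24, 80, 56, -5464/5, -5184/5, 416984/35, 380696/35, -3191408/21, …
ICs: h(0) = 0, h′(0) = -24.

f: a_k = 0, -12, 0, 64, 0, -3072/5, 0, 49152/7, 0, -262144/3, …
g: a_k = 2, 2, 4, 6, 10, 16, 26, 42, 68, 110, …
h₀=f·g: eliminate ⇒ L₀, order ≤ 2·1.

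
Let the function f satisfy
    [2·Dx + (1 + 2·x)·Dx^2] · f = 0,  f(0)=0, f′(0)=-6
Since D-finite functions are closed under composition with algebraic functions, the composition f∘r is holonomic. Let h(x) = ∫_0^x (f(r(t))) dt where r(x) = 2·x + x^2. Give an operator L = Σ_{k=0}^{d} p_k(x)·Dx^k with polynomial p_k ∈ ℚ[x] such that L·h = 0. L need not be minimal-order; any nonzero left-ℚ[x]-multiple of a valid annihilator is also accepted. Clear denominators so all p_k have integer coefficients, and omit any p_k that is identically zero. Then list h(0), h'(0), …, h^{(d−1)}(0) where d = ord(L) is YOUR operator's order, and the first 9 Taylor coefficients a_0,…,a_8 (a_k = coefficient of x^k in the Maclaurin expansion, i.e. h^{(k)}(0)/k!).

L = (3 + 4·x + 2·x^2)·Dx^2 + (1 + 5·x + 6·x^2 + 2·x^3)·Dx^3  (order 3).
h: a_k = 0, 0, -6, 6, -10, 102/5, -232/5, 792/7, -2028/7, …
ICs: h(0) = 0, h′(0) = 0, h′′(0) = -12.

f: a_k = 0, -6, 6, -8, 12, -96/5, 32, -384/7, 96, …
Substitute x→r, Dx→(1/r')Dx; clear ⇒ L₀.
Integrate: L := L₀·Dx.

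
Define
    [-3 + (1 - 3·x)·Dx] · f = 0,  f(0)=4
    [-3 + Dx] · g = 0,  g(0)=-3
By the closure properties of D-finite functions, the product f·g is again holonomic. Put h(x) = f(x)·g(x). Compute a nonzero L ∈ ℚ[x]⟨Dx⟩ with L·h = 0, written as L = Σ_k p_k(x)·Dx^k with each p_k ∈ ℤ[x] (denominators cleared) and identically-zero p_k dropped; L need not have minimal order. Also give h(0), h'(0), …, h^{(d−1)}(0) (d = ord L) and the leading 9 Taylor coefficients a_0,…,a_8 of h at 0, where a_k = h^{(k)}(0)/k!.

f: a_k = 4, 12, 36, 108, 324, 972, 2916, 8748, 26244, …
g: a_k = -3, -9, -27/2, -27/2, -81/8, -243/40, -243/80, -729/560, -2187/4480, …
Sym-product of L_f,L_g gives L₀ (≤ ord 1).
L = (6 - 9·x) + (-1 + 3·x)·Dx  (order 1).
h: a_k = -12, -72, -270, -864, -5265/2, -39609/5, -475551/20, -499365/7, -239697387/1120, …
ICs: h(0) = -12.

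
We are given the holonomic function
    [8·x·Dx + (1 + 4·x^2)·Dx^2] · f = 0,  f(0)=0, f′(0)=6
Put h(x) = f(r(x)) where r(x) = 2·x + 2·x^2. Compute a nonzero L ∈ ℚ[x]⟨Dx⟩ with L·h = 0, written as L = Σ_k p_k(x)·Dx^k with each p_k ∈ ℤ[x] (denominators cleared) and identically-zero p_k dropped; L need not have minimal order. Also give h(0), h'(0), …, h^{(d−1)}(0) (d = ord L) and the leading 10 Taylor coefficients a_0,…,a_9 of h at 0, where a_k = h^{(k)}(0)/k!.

L = (-2 + 32·x + 128·x^2 + 192·x^3 + 96·x^4)·Dx + (1 + 2·x + 16·x^2 + 64·x^3 + 80·x^4 + 32·x^5)·Dx^2  (order 2).
h: a_k = 0, 12, 12, -64, -192, 2112/5, 3008, -6144/7, -43008, -171008/3, …
ICs: h(0) = 0, h′(0) = 12.

f: a_k = 0, 6, 0, -8, 0, 96/5, 0, -384/7, 0, 512/3, …
Change of var in L_f (x↦r) gives L₀.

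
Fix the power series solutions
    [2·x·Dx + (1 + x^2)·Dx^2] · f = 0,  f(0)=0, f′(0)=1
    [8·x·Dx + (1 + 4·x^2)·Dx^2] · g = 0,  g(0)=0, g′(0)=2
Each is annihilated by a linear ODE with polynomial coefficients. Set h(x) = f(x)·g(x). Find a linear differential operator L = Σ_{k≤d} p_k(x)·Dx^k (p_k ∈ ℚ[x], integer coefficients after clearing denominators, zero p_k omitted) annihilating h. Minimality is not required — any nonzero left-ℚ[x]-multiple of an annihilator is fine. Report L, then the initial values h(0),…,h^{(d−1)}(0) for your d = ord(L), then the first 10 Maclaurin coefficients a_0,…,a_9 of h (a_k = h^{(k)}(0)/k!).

L = (-96·x - 800·x^3 - 1024·x^5 + 640·x^7 + 1536·x^9)·Dx + (-20 - 412·x^2 - 1440·x^4 - 896·x^6 + 2240·x^8 + 2304·x^10)·Dx^2 + (-40·x - 280·x^3 - 480·x^5 + 272·x^7 + 1280·x^9 + 768·x^11)·Dx^3 + (-1 - 10·x^2 - 29·x^4 + 116·x^8 + 160·x^10 + 64·x^12)·Dx^4  (order 4).
h: a_k = 0, 0, 2, 0, -10/3, 0, 346/45, 0, -446/21, 0, …
ICs: h(0) = 0, h′(0) = 0, h′′(0) = 4, h′′′(0) = 0.

f: a_k = 0, 1, 0, -1/3, 0, 1/5, 0, -1/7, 0, 1/9, …
g: a_k = 0, 2, 0, -8/3, 0, 32/5, 0, -128/7, 0, 512/9, …
h₀=f·g: eliminate ⇒ L₀, order ≤ 2·2.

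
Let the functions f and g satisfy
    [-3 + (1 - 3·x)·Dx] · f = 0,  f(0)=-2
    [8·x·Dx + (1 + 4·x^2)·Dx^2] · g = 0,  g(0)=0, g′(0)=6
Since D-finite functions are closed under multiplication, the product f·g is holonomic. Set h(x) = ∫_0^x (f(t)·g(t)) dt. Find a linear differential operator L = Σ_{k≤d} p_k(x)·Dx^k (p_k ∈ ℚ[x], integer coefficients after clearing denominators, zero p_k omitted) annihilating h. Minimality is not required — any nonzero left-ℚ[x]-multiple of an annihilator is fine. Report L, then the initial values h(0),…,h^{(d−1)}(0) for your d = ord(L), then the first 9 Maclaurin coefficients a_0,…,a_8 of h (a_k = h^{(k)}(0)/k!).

f: a_k = -2, -6, -18, -54, -162, -486, -1458, -4374, -13122, …
g: a_k = 0, 6, 0, -8, 0, 96/5, 0, -384/7, 0, …
f·g: L₀ = L_f ⊗_s L_g, ord ≤ 1·2.
h=∫₀ˣh₀: take L = L₀·Dx.
L = 24·x·Dx + (6 - 8·x + 48·x^2)·Dx^2 + (-1 + 3·x - 4·x^2 + 12·x^3)·Dx^3  (order 3).
h: a_k = 0, 0, -6, -12, -23, -276/5, -722/5, -12996/35, -67269/70, …
ICs: h(0) = 0, h′(0) = 0, h′′(0) = -12.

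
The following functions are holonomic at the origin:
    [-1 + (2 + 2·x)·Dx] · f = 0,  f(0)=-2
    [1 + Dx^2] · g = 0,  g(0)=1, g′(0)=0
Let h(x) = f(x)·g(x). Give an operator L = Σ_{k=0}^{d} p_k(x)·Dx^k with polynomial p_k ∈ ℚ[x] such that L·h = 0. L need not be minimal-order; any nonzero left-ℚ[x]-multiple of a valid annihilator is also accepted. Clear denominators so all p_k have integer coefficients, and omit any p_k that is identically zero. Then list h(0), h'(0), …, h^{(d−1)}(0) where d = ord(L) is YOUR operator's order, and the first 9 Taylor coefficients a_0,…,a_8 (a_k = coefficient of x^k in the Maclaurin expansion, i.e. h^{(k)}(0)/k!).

L = (7 + 8·x + 4·x^2) + (-4 - 4·x)·Dx + (4 + 8·x + 4·x^2)·Dx^2  (order 2).
h: a_k = -2, -1, 5/4, 3/8, -25/192, -13/384, 349/23040, -401/46080, 44047/5160960, …
ICs: h(0) = -2, h′(0) = -1.

f: a_k = -2, -1, 1/4, -1/8, 5/64, -7/128, 21/512, -33/1024, 429/16384, …
g: a_k = 1, 0, -1/2, 0, 1/24, 0, -1/720, 0, 1/40320, …
L₀ := L_f ⊗_s L_g (sym. prod.), ord ≤ 2.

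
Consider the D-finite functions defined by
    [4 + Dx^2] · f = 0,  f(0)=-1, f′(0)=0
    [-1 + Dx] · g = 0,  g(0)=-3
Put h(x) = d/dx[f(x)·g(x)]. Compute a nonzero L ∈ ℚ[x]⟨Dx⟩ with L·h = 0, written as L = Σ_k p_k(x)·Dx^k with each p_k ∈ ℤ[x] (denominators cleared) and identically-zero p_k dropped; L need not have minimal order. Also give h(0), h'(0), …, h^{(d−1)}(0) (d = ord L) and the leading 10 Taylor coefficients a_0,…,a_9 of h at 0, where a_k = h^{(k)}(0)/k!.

L = 5 - 2·Dx + Dx^2  (order 2).
h: a_k = 3, -9, -33/2, -7/2, 41/8, 117/40, 29/240, -527/1680, -1199/13440, 79/40320, …
ICs: h(0) = 3, h′(0) = -9.

f: a_k = -1, 0, 2, 0, -2/3, 0, 4/45, 0, -2/315, 0, …
g: a_k = -3, -3, -3/2, -1/2, -1/8, -1/40, -1/240, -1/1680, -1/13440, -1/120960, …
h₀=f·g: eliminate ⇒ L₀, order ≤ 2·1.
h=h₀': d/dx-closure on L₀ ⇒ L.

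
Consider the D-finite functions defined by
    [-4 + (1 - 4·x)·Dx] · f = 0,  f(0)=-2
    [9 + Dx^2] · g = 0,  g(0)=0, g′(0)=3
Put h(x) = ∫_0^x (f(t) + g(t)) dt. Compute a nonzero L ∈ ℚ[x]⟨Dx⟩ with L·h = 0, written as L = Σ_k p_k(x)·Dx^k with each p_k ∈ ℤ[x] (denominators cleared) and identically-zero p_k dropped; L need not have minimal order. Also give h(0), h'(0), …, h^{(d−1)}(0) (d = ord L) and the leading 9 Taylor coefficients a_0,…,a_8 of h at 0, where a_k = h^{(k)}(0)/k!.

f: a_k = -2, -8, -32, -128, -512, -2048, -8192, -32768, -131072, …
g: a_k = 0, 3, 0, -9/2, 0, 81/40, 0, -243/560, 0, …
h₀=f+g: left-lcm gives L₀, ord ≤ 3.
h=∫₀ˣh₀: take L = L₀·Dx.
L = (3780 - 2592·x + 5184·x^2)·Dx + (-369 + 2124·x - 3888·x^2 + 5184·x^3)·Dx^2 + (420 - 288·x + 576·x^2)·Dx^3 + (-41 + 236·x - 432·x^2 + 576·x^3)·Dx^4  (order 4).
h: a_k = 0, -2, -5/2, -32/3, -265/8, -512/5, -81839/240, -8192/7, -18350323/4480, …
ICs: h(0) = 0, h′(0) = -2, h′′(0) = -5, h′′′(0) = -64.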